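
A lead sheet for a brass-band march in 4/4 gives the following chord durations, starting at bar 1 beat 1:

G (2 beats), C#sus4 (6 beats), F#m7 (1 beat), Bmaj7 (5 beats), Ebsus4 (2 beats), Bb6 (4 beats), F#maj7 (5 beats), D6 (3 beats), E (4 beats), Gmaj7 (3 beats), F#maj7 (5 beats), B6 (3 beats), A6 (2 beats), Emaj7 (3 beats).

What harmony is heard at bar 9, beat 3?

Gmaj7

Beat 3 of bar 9 is beat (9−1)×4 + 3 = 35 overall.
Running totals: G ends at 2, C#sus4 ends at 8, F#m7 ends at 9, Bmaj7 ends at 14, Ebsus4 ends at 16, Bb6 ends at 20, F#maj7 ends at 25, D6 ends at 28, E ends at 32, Gmaj7 ends at 35.
Beat 35 falls within Gmaj7.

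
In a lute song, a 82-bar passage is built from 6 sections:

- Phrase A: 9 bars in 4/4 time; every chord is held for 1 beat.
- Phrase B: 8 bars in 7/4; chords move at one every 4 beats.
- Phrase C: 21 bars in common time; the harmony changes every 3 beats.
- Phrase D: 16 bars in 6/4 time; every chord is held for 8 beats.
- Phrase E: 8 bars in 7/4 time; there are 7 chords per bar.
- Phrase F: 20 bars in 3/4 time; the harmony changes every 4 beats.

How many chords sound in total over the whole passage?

A: 9 bars × 4 beats = 36 beats; 1 beat/chord → 36 chords.
B: 8 bars × 7 beats = 56 beats; 4 beats/chord → 14 chords.
C: 21 bars × 4 beats = 84 beats; 3 beats/chord → 28 chords.
D: 16 bars × 6 beats = 96 beats; 8 beats/chord → 12 chords.
E: 8 bars × 7 beats = 56 beats; 1 beat/chord → 56 chords.
F: 20 bars × 3 beats = 60 beats; 4 beats/chord → 15 chords.
Total: 36 + 14 + 28 + 12 + 56 + 15 = 161.

161 chords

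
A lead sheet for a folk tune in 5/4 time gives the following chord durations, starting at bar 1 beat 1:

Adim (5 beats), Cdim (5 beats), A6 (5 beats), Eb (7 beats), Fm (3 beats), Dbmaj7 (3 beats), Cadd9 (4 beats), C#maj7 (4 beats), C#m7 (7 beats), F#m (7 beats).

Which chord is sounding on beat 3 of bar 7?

Beat 3 of bar 7 is beat (7−1)×5 + 3 = 33 overall.
Running totals: Adim ends at 5, Cdim ends at 10, A6 ends at 15, Eb ends at 22, Fm ends at 25, Dbmaj7 ends at 28, Cadd9 ends at 32, C#maj7 ends at 36.
Beat 33 falls within C#maj7.

C#maj7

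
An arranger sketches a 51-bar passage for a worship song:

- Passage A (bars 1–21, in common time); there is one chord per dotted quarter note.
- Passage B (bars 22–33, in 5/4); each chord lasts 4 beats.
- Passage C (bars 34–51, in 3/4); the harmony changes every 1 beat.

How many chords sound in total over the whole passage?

125 chords

A has 84 beats and chords last 1.5 each, so 56 chords.
B has 60 beats and chords last 4 each, so 15 chords.
C has 54 beats and chords last 1 each, so 54 chords.
Total: 56 + 15 + 54 = 125.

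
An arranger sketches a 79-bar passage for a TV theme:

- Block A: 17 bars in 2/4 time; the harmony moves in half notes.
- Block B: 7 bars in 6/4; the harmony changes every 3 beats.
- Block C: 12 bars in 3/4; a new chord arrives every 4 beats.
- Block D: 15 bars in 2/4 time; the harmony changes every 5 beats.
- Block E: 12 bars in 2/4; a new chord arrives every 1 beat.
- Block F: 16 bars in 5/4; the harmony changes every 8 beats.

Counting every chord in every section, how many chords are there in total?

A has 34 beats and chords last 2 each, so 17 chords.
B has 42 beats and chords last 3 each, so 14 chords.
C has 36 beats and chords last 4 each, so 9 chords.
D has 30 beats and chords last 5 each, so 6 chords.
E has 24 beats and chords last 1 each, so 24 chords.
F has 80 beats and chords last 8 each, so 10 chords.
Total: 17 + 14 + 9 + 6 + 24 + 10 = 80.

80 chords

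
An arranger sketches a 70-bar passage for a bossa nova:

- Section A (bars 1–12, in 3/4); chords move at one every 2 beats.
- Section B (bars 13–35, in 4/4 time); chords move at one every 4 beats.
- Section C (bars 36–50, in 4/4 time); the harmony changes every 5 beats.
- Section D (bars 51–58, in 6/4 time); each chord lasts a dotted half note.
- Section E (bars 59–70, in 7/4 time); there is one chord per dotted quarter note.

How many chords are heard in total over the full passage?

125 chords

A: 12·3 = 36 beats, 36/2 = 18 chords.
B: 23·4 = 92 beats, 92/4 = 23 chords.
C: 15·4 = 60 beats, 60/5 = 12 chords.
D: 8·6 = 48 beats, 48/3 = 16 chords.
E: 12·7 = 84 beats, 84/1.5 = 56 chords.
Total: 18 + 23 + 12 + 16 + 56 = 125.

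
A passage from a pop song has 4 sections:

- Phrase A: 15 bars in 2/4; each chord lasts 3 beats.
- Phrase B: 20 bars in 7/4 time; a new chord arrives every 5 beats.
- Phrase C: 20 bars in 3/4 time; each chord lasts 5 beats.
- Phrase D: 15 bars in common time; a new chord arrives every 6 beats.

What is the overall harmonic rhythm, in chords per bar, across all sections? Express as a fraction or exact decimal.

6/7 chords per bar

A: 15 bars of 2 beats is 30 beats; at 3 beats each that's 10 chords.
B: 20 bars of 7 beats is 140 beats; at 5 beats each that's 28 chords.
C: 20 bars of 3 beats is 60 beats; at 5 beats each that's 12 chords.
D: 15 bars of 4 beats is 60 beats; at 6 beats each that's 10 chords.
Overall: 60 chords over 70 bars → 60/70 = 6/7 chords per bar.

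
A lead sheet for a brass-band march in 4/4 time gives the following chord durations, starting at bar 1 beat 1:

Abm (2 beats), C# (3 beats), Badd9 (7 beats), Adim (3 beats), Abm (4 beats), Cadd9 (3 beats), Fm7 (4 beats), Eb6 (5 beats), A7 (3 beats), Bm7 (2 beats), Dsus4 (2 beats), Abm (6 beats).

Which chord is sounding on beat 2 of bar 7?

Beat 2 of bar 7 is beat (7−1)×4 + 2 = 26 overall.
Running totals: Abm ends at 2, C# ends at 5, Badd9 ends at 12, Adim ends at 15, Abm ends at 19, Cadd9 ends at 22, Fm7 ends at 26.
Beat 26 falls within Fm7.

Fm7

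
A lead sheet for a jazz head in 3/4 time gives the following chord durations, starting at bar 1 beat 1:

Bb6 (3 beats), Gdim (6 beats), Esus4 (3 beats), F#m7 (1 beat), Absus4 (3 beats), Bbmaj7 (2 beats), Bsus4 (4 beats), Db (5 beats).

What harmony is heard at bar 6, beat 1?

Absus4

Beat 1 of bar 6 is beat (6−1)×3 + 1 = 16 overall.
Running totals: Bb6 ends at 3, Gdim ends at 9, Esus4 ends at 12, F#m7 ends at 13, Absus4 ends at 16.
Beat 16 falls within Absus4.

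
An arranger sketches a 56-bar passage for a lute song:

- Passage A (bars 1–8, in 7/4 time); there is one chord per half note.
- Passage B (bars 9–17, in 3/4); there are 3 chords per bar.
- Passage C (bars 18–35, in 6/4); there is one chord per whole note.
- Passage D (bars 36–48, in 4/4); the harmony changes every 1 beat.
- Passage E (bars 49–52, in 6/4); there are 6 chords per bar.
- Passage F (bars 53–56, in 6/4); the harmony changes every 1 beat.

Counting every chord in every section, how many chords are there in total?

182 chords

A: 8·7 = 56 beats, 56/2 = 28 chords.
B: 9·3 = 27 beats, 27/1 = 27 chords.
C: 18·6 = 108 beats, 108/4 = 27 chords.
D: 13·4 = 52 beats, 52/1 = 52 chords.
E: 4·6 = 24 beats, 24/1 = 24 chords.
F: 4·6 = 24 beats, 24/1 = 24 chords.
Total: 28 + 27 + 27 + 52 + 24 + 24 = 182.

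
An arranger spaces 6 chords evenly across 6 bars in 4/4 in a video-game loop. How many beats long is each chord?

6 bars × 4 beats/bar = 24 beats total.
24 beats ÷ 6 chords = 4 beats per chord.
(That is a whole note.)

4 beats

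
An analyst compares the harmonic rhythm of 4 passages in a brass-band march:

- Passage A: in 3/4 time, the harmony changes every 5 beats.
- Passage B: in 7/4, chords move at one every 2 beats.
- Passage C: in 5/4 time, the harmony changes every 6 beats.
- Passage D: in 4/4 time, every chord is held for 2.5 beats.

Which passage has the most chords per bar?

A: 3 beats/bar ÷ 5 beats/chord = 0.6 chords/bar.
B: 7 beats/bar ÷ 2 beats/chord = 3.5 chords/bar.
C: 5 beats/bar ÷ 6 beats/chord = 5/6 chords/bar.
D: 4 beats/bar ÷ 2.5 beats/chord = 1.6 chords/bar.
Fastest is B at 3.5 chords/bar.

Passage B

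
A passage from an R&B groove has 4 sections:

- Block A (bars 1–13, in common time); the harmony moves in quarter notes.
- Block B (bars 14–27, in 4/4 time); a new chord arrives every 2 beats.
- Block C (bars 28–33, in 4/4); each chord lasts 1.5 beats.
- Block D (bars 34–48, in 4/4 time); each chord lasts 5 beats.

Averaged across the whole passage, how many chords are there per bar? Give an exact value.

2.25 chords per bar

A: 13 bars of 4 beats is 52 beats; at 1 beat each that's 52 chords.
B: 14 bars of 4 beats is 56 beats; at 2 beats each that's 28 chords.
C: 6 bars of 4 beats is 24 beats; at 1.5 beats each that's 16 chords.
D: 15 bars of 4 beats is 60 beats; at 5 beats each that's 12 chords.
Overall: 108 chords over 48 bars → 108/48 = 2.25 chords per bar.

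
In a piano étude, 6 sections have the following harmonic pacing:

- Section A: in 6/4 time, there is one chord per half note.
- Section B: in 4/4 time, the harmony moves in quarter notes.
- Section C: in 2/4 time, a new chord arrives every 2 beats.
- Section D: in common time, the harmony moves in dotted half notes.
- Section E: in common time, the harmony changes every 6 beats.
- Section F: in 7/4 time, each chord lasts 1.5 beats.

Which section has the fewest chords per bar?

A: 6 beats/bar ÷ 2 beats/chord = 3 chords/bar.
B: 4 beats/bar ÷ 1 beat/chord = 4 chords/bar.
C: 2 beats/bar ÷ 2 beats/chord = 1 chord/bar.
D: 4 beats/bar ÷ 3 beats/chord = 4/3 chords/bar.
E: 4 beats/bar ÷ 6 beats/chord = 2/3 chords/bar.
F: 7 beats/bar ÷ 1.5 beats/chord = 14/3 chords/bar.
Slowest is E at 2/3 chords/bar.

Section E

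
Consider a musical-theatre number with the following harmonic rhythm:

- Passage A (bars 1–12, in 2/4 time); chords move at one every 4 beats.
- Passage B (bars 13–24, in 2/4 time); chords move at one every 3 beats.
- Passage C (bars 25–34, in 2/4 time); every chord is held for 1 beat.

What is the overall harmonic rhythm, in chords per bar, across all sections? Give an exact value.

1 chords per bar

A: 12 bars of 2 beats is 24 beats; at 4 beats each that's 6 chords.
B: 12 bars of 2 beats is 24 beats; at 3 beats each that's 8 chords.
C: 10 bars of 2 beats is 20 beats; at 1 beat each that's 20 chords.
Overall: 34 chords over 34 bars → 34/34 = 1 chords per bar.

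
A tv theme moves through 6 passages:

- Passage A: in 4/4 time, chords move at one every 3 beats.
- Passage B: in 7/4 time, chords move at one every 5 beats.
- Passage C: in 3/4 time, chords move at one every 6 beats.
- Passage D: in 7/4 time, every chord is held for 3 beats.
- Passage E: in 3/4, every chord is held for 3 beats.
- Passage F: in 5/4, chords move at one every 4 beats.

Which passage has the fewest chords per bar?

A: 4/3 = 4/3 chords/bar.
B: 7/5 = 1.4 chords/bar.
C: 3/6 = 0.5 chords/bar.
D: 7/3 = 7/3 chords/bar.
E: 3/3 = 1 chord/bar.
F: 5/4 = 1.25 chords/bar.
Slowest is C at 0.5 chords/bar.

Passage C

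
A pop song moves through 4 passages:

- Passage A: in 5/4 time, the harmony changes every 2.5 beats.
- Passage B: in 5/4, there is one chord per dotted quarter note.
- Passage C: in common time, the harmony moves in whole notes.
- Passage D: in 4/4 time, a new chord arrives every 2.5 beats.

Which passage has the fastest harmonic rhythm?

Passage B

A: 5 beats/bar ÷ 2.5 beats/chord = 2 chords/bar.
B: 5 beats/bar ÷ 1.5 beats/chord = 10/3 chords/bar.
C: 4 beats/bar ÷ 4 beats/chord = 1 chord/bar.
D: 4 beats/bar ÷ 2.5 beats/chord = 1.6 chords/bar.
Fastest is B at 10/3 chords/bar.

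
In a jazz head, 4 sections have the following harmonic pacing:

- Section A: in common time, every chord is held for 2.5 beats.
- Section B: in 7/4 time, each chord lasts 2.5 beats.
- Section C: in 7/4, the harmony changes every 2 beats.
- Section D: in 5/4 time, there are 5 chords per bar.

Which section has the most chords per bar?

A: 4/2.5 = 1.6 chords/bar.
B: 7/2.5 = 2.8 chords/bar.
C: 7/2 = 3.5 chords/bar.
D: 5/1 = 5 chords/bar.
Fastest is D at 5 chords/bar.

Section D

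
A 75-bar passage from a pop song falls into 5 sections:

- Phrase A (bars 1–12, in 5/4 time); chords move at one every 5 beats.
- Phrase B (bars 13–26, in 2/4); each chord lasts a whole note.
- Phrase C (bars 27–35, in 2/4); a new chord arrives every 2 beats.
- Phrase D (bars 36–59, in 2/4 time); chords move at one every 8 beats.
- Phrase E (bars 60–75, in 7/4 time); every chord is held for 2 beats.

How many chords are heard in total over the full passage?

90 chords

A has 60 beats and chords last 5 each, so 12 chords.
B has 28 beats and chords last 4 each, so 7 chords.
C has 18 beats and chords last 2 each, so 9 chords.
D has 48 beats and chords last 8 each, so 6 chords.
E has 112 beats and chords last 2 each, so 56 chords.
Total: 12 + 7 + 9 + 6 + 56 = 90.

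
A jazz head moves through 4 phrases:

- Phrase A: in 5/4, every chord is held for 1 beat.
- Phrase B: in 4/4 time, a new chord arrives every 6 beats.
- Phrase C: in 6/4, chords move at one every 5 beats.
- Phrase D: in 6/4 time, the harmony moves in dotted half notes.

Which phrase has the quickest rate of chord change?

Phrase A

A: 5/1 = 5 chords/bar.
B: 4/6 = 2/3 chords/bar.
C: 6/5 = 1.2 chords/bar.
D: 6/3 = 2 chords/bar.
Fastest is A at 5 chords/bar.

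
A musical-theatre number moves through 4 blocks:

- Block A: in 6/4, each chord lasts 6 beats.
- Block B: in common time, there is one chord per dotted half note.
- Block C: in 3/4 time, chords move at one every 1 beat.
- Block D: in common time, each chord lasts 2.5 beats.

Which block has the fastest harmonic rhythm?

A: 6 beats/bar ÷ 6 beats/chord = 1 chord/bar.
B: 4 beats/bar ÷ 3 beats/chord = 4/3 chords/bar.
C: 3 beats/bar ÷ 1 beat/chord = 3 chords/bar.
D: 4 beats/bar ÷ 2.5 beats/chord = 1.6 chords/bar.
Fastest is C at 3 chords/bar.

Block C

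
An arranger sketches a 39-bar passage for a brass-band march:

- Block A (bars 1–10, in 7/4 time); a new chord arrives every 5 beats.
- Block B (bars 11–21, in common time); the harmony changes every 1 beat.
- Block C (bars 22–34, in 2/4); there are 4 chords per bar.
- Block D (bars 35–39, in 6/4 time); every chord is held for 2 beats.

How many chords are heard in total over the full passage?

A: 10 bars × 7 beats = 70 beats; 5 beats/chord → 14 chords.
B: 11 bars × 4 beats = 44 beats; 1 beat/chord → 44 chords.
C: 13 bars × 2 beats = 26 beats; 0.5 beats/chord → 52 chords.
D: 5 bars × 6 beats = 30 beats; 2 beats/chord → 15 chords.
Total: 14 + 44 + 52 + 15 = 125.

125 chords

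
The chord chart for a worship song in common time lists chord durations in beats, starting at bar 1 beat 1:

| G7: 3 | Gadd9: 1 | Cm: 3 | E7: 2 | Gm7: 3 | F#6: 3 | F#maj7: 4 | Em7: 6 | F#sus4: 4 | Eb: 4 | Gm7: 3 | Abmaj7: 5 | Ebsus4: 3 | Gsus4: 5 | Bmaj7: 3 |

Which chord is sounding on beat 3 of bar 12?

Beat 3 of bar 12 is beat (12−1)×4 + 3 = 47 overall.
Running totals: G7 ends at 3, Gadd9 ends at 4, Cm ends at 7, E7 ends at 9, Gm7 ends at 12, F#6 ends at 15, F#maj7 ends at 19, Em7 ends at 25, F#sus4 ends at 29, Eb ends at 33, Gm7 ends at 36, Abmaj7 ends at 41, Ebsus4 ends at 44, Gsus4 ends at 49.
Beat 47 falls within Gsus4.

Gsus4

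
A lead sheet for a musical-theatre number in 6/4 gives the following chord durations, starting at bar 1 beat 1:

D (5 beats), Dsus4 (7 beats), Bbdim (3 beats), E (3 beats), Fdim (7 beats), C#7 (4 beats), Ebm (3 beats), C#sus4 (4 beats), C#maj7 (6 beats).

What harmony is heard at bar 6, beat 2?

Beat 2 of bar 6 is beat (6−1)×6 + 2 = 32 overall.
Running totals: D ends at 5, Dsus4 ends at 12, Bbdim ends at 15, E ends at 18, Fdim ends at 25, C#7 ends at 29, Ebm ends at 32.
Beat 32 falls within Ebm.

Ebm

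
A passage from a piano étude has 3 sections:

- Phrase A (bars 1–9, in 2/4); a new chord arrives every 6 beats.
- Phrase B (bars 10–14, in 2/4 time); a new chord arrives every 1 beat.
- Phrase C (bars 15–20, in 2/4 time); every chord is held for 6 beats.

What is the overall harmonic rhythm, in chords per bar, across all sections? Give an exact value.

A: 9 bars of 2 beats is 18 beats; at 6 beats each that's 3 chords.
B: 5 bars of 2 beats is 10 beats; at 1 beat each that's 10 chords.
C: 6 bars of 2 beats is 12 beats; at 6 beats each that's 2 chords.
Overall: 15 chords over 20 bars → 15/20 = 0.75 chords per bar.

0.75 chords per bar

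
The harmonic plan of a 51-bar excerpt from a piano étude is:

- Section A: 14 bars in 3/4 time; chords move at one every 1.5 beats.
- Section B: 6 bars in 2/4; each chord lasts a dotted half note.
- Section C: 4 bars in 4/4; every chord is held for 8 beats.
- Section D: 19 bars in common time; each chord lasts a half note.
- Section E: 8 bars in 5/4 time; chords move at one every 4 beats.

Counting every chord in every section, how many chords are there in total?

A: 14·3 = 42 beats, 42/1.5 = 28 chords.
B: 6·2 = 12 beats, 12/3 = 4 chords.
C: 4·4 = 16 beats, 16/8 = 2 chords.
D: 19·4 = 76 beats, 76/2 = 38 chords.
E: 8·5 = 40 beats, 40/4 = 10 chords.
Total: 28 + 4 + 2 + 38 + 10 = 82.

82 chords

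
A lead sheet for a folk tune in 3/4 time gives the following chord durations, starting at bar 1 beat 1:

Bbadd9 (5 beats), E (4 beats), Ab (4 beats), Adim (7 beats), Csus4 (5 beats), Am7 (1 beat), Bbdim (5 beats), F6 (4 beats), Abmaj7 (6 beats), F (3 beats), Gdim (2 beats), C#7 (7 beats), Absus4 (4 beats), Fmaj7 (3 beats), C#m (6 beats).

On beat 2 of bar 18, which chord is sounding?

C#7

Beat 2 of bar 18 is beat (18−1)×3 + 2 = 53 overall.
Running totals: Bbadd9 ends at 5, E ends at 9, Ab ends at 13, Adim ends at 20, Csus4 ends at 25, Am7 ends at 26, Bbdim ends at 31, F6 ends at 35, Abmaj7 ends at 41, F ends at 44, Gdim ends at 46, C#7 ends at 53.
Beat 53 falls within C#7.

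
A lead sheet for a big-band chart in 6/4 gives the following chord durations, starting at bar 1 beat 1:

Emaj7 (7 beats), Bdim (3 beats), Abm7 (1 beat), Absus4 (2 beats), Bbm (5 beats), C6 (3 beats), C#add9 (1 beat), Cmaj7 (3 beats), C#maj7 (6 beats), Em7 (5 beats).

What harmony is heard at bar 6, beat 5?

Beat 5 of bar 6 is beat (6−1)×6 + 5 = 35 overall.
Running totals: Emaj7 ends at 7, Bdim ends at 10, Abm7 ends at 11, Absus4 ends at 13, Bbm ends at 18, C6 ends at 21, C#add9 ends at 22, Cmaj7 ends at 25, C#maj7 ends at 31, Em7 ends at 36.
Beat 35 falls within Em7.

Em7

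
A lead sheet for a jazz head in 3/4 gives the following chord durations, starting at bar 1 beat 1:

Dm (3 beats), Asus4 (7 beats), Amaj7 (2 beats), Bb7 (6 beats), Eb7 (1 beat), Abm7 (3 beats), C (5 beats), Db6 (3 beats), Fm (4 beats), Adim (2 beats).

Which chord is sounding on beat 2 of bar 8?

C

Beat 2 of bar 8 is beat (8−1)×3 + 2 = 23 overall.
Running totals: Dm ends at 3, Asus4 ends at 10, Amaj7 ends at 12, Bb7 ends at 18, Eb7 ends at 19, Abm7 ends at 22, C ends at 27.
Beat 23 falls within C.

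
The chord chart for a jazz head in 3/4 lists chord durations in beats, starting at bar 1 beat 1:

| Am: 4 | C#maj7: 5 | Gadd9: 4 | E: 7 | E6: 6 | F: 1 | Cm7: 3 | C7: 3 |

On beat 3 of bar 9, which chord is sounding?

Beat 3 of bar 9 is beat (9−1)×3 + 3 = 27 overall.
Running totals: Am ends at 4, C#maj7 ends at 9, Gadd9 ends at 13, E ends at 20, E6 ends at 26, F ends at 27.
Beat 27 falls within F.

F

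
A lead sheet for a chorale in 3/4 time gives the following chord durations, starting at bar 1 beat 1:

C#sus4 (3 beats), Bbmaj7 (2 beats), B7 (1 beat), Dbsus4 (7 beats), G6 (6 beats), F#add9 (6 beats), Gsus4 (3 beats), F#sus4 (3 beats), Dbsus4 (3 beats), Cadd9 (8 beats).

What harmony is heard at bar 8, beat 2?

F#add9

Beat 2 of bar 8 is beat (8−1)×3 + 2 = 23 overall.
Running totals: C#sus4 ends at 3, Bbmaj7 ends at 5, B7 ends at 6, Dbsus4 ends at 13, G6 ends at 19, F#add9 ends at 25.
Beat 23 falls within F#add9.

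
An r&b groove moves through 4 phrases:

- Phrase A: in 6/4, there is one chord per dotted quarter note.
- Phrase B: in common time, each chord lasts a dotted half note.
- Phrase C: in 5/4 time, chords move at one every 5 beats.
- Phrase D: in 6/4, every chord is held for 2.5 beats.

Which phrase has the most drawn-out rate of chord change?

A: 6/1.5 = 4 chords/bar.
B: 4/3 = 4/3 chords/bar.
C: 5/5 = 1 chord/bar.
D: 6/2.5 = 2.4 chords/bar.
Slowest is C at 1 chords/bar.

Phrase C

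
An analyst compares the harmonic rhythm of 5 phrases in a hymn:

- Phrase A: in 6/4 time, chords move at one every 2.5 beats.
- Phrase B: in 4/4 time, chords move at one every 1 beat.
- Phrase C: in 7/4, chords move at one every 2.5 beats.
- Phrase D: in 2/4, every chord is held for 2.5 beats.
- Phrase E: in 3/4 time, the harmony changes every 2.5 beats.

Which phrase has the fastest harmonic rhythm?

Phrase B

A: each chord is 2.5 beats in 6/4, so 2.4 per bar.
B: each chord is 1 beat in 4/4, so 4 per bar.
C: each chord is 2.5 beats in 7/4, so 2.8 per bar.
D: each chord is 2.5 beats in 2/4, so 0.8 per bar.
E: each chord is 2.5 beats in 3/4, so 1.2 per bar.
Fastest is B at 4 chords/bar.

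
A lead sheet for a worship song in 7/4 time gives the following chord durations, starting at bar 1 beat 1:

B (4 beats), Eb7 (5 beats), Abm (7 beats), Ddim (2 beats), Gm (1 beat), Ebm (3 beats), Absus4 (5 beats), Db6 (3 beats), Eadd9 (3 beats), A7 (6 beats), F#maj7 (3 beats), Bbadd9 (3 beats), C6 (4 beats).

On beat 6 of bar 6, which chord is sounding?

Beat 6 of bar 6 is beat (6−1)×7 + 6 = 41 overall.
Running totals: B ends at 4, Eb7 ends at 9, Abm ends at 16, Ddim ends at 18, Gm ends at 19, Ebm ends at 22, Absus4 ends at 27, Db6 ends at 30, Eadd9 ends at 33, A7 ends at 39, F#maj7 ends at 42.
Beat 41 falls within F#maj7.

F#maj7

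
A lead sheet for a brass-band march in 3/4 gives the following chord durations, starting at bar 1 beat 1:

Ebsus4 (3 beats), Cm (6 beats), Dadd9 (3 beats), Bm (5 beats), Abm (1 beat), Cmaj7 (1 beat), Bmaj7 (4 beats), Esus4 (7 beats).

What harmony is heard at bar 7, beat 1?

Cmaj7

Beat 1 of bar 7 is beat (7−1)×3 + 1 = 19 overall.
Running totals: Ebsus4 ends at 3, Cm ends at 9, Dadd9 ends at 12, Bm ends at 17, Abm ends at 18, Cmaj7 ends at 19.
Beat 19 falls within Cmaj7.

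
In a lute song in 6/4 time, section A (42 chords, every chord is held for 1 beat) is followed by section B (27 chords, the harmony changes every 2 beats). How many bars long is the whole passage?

A: 42 × 1 = 42 beats = 7 bars.
B: 27 × 2 = 54 beats = 9 bars.
Total: 7 + 9 = 16 bars.

16 bars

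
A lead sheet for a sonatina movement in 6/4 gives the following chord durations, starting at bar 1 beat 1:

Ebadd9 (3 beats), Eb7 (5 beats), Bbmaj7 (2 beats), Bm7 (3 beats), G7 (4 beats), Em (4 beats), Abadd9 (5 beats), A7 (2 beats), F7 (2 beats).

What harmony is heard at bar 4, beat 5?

Abadd9

Beat 5 of bar 4 is beat (4−1)×6 + 5 = 23 overall.
Running totals: Ebadd9 ends at 3, Eb7 ends at 8, Bbmaj7 ends at 10, Bm7 ends at 13, G7 ends at 17, Em ends at 21, Abadd9 ends at 26.
Beat 23 falls within Abadd9.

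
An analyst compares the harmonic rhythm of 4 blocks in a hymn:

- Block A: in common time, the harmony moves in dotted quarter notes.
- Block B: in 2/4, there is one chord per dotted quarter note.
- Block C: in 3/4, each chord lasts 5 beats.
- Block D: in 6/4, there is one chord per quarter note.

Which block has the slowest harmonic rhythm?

Block C

A: 4/1.5 = 8/3 chords/bar.
B: 2/1.5 = 4/3 chords/bar.
C: 3/5 = 0.6 chords/bar.
D: 6/1 = 6 chords/bar.
Slowest is C at 0.6 chords/bar.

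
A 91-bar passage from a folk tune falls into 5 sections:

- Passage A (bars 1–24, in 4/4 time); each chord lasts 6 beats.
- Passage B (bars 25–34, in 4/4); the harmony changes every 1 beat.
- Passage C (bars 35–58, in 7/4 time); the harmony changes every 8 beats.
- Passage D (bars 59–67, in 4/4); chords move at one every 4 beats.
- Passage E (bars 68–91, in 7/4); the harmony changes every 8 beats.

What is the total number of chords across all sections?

A: 24 bars × 4 beats = 96 beats; 6 beats/chord → 16 chords.
B: 10 bars × 4 beats = 40 beats; 1 beat/chord → 40 chords.
C: 24 bars × 7 beats = 168 beats; 8 beats/chord → 21 chords.
D: 9 bars × 4 beats = 36 beats; 4 beats/chord → 9 chords.
E: 24 bars × 7 beats = 168 beats; 8 beats/chord → 21 chords.
Total: 16 + 40 + 21 + 9 + 21 = 107.

107 chords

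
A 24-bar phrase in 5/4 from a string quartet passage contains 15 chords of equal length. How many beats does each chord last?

8 beats

24 bars × 5 beats/bar = 120 beats total.
120 beats ÷ 15 chords = 8 beats per chord.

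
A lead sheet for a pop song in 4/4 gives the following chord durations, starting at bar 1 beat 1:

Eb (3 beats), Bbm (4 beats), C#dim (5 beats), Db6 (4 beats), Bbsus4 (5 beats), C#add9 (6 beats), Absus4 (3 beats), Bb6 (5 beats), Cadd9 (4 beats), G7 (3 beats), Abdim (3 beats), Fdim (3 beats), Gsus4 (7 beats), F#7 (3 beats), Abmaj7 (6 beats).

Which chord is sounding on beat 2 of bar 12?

Fdim

Beat 2 of bar 12 is beat (12−1)×4 + 2 = 46 overall.
Running totals: Eb ends at 3, Bbm ends at 7, C#dim ends at 12, Db6 ends at 16, Bbsus4 ends at 21, C#add9 ends at 27, Absus4 ends at 30, Bb6 ends at 35, Cadd9 ends at 39, G7 ends at 42, Abdim ends at 45, Fdim ends at 48.
Beat 46 falls within Fdim.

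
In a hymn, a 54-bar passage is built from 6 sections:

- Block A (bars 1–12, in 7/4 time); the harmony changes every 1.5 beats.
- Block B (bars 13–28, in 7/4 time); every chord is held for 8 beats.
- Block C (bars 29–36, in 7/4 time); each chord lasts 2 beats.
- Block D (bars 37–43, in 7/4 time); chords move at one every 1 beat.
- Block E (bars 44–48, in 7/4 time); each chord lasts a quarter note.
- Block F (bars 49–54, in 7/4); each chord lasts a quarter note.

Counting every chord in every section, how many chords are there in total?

224 chords

A: 12·7 = 84 beats, 84/1.5 = 56 chords.
B: 16·7 = 112 beats, 112/8 = 14 chords.
C: 8·7 = 56 beats, 56/2 = 28 chords.
D: 7·7 = 49 beats, 49/1 = 49 chords.
E: 5·7 = 35 beats, 35/1 = 35 chords.
F: 6·7 = 42 beats, 42/1 = 42 chords.
Total: 56 + 14 + 28 + 49 + 35 + 42 = 224.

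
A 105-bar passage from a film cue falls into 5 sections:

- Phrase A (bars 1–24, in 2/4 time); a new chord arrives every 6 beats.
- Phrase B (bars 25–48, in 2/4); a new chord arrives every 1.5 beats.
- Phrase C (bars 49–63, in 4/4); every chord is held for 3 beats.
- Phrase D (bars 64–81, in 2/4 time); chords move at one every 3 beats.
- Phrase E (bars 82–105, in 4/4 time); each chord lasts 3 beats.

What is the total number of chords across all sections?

A: 24 bars × 2 beats = 48 beats; 6 beats/chord → 8 chords.
B: 24 bars × 2 beats = 48 beats; 1.5 beats/chord → 32 chords.
C: 15 bars × 4 beats = 60 beats; 3 beats/chord → 20 chords.
D: 18 bars × 2 beats = 36 beats; 3 beats/chord → 12 chords.
E: 24 bars × 4 beats = 96 beats; 3 beats/chord → 32 chords.
Total: 8 + 32 + 20 + 12 + 32 = 104.

104 chords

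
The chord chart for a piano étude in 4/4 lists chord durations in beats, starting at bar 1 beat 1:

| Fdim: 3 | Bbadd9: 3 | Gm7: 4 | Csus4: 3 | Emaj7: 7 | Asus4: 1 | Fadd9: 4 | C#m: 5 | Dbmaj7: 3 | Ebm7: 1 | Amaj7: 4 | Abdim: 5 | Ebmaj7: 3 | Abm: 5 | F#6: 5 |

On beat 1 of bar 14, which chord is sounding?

Beat 1 of bar 14 is beat (14−1)×4 + 1 = 53 overall.
Running totals: Fdim ends at 3, Bbadd9 ends at 6, Gm7 ends at 10, Csus4 ends at 13, Emaj7 ends at 20, Asus4 ends at 21, Fadd9 ends at 25, C#m ends at 30, Dbmaj7 ends at 33, Ebm7 ends at 34, Amaj7 ends at 38, Abdim ends at 43, Ebmaj7 ends at 46, Abm ends at 51, F#6 ends at 56.
Beat 53 falls within F#6.

F#6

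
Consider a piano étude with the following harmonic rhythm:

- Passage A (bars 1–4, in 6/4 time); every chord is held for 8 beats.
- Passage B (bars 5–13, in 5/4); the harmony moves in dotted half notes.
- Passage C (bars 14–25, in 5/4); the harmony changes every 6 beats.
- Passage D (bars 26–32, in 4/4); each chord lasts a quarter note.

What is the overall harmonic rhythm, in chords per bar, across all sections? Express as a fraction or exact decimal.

1.75 chords per bar

A: 4 bars of 6 beats is 24 beats; at 8 beats each that's 3 chords.
B: 9 bars of 5 beats is 45 beats; at 3 beats each that's 15 chords.
C: 12 bars of 5 beats is 60 beats; at 6 beats each that's 10 chords.
D: 7 bars of 4 beats is 28 beats; at 1 beat each that's 28 chords.
Overall: 56 chords over 32 bars → 56/32 = 1.75 chords per bar.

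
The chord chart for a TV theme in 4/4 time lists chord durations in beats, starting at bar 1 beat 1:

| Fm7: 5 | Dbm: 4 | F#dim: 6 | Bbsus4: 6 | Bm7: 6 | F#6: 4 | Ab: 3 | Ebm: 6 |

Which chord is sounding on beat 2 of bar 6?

Beat 2 of bar 6 is beat (6−1)×4 + 2 = 22 overall.
Running totals: Fm7 ends at 5, Dbm ends at 9, F#dim ends at 15, Bbsus4 ends at 21, Bm7 ends at 27.
Beat 22 falls within Bm7.

Bm7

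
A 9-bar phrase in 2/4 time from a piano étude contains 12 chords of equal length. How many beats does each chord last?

9 bars × 2 beats/bar = 18 beats total.
18 beats ÷ 12 chords = 1.5 beats per chord.
(That is a dotted quarter note.)

1.5 beats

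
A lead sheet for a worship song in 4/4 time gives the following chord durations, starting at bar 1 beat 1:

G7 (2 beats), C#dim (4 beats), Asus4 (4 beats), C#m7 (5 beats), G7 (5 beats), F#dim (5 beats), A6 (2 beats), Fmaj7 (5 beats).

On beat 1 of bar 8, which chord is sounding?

Beat 1 of bar 8 is beat (8−1)×4 + 1 = 29 overall.
Running totals: G7 ends at 2, C#dim ends at 6, Asus4 ends at 10, C#m7 ends at 15, G7 ends at 20, F#dim ends at 25, A6 ends at 27, Fmaj7 ends at 32.
Beat 29 falls within Fmaj7.

Fmaj7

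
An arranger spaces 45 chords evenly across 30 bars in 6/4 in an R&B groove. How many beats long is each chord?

4 beats

30 bars × 6 beats/bar = 180 beats total.
180 beats ÷ 45 chords = 4 beats per chord.
(That is a whole note.)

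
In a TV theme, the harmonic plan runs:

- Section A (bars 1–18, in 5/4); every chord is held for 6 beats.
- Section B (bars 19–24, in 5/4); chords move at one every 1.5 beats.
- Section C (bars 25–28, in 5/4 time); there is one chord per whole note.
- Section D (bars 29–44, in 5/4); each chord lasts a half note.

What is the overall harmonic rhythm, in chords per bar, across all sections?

A: 18 bars of 5 beats is 90 beats; at 6 beats each that's 15 chords.
B: 6 bars of 5 beats is 30 beats; at 1.5 beats each that's 20 chords.
C: 4 bars of 5 beats is 20 beats; at 4 beats each that's 5 chords.
D: 16 bars of 5 beats is 80 beats; at 2 beats each that's 40 chords.
Overall: 80 chords over 44 bars → 80/44 = 20/11 chords per bar.

20/11 chords per bar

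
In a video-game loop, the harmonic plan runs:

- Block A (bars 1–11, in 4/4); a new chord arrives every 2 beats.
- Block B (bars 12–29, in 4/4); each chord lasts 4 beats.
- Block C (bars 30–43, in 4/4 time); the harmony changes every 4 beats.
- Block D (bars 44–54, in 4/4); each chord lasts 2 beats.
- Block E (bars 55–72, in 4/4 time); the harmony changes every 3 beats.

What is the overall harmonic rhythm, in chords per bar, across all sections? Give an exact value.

A: 11 bars of 4 beats is 44 beats; at 2 beats each that's 22 chords.
B: 18 bars of 4 beats is 72 beats; at 4 beats each that's 18 chords.
C: 14 bars of 4 beats is 56 beats; at 4 beats each that's 14 chords.
D: 11 bars of 4 beats is 44 beats; at 2 beats each that's 22 chords.
E: 18 bars of 4 beats is 72 beats; at 3 beats each that's 24 chords.
Overall: 100 chords over 72 bars → 100/72 = 25/18 chords per bar.

25/18 chords per bar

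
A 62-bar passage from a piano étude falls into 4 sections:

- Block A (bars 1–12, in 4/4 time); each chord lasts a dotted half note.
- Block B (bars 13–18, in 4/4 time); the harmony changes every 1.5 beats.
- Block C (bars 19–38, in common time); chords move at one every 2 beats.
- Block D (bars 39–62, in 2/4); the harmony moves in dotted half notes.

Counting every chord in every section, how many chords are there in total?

88 chords

A has 48 beats and chords last 3 each, so 16 chords.
B has 24 beats and chords last 1.5 each, so 16 chords.
C has 80 beats and chords last 2 each, so 40 chords.
D has 48 beats and chords last 3 each, so 16 chords.
Total: 16 + 16 + 40 + 16 = 88.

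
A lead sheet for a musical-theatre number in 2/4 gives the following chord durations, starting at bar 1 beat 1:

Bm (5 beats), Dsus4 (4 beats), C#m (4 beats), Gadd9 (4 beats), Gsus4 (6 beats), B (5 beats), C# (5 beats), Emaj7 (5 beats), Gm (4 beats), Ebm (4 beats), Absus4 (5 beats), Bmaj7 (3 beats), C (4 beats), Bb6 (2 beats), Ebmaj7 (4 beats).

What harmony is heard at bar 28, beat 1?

C

Beat 1 of bar 28 is beat (28−1)×2 + 1 = 55 overall.
Running totals: Bm ends at 5, Dsus4 ends at 9, C#m ends at 13, Gadd9 ends at 17, Gsus4 ends at 23, B ends at 28, C# ends at 33, Emaj7 ends at 38, Gm ends at 42, Ebm ends at 46, Absus4 ends at 51, Bmaj7 ends at 54, C ends at 58.
Beat 55 falls within C.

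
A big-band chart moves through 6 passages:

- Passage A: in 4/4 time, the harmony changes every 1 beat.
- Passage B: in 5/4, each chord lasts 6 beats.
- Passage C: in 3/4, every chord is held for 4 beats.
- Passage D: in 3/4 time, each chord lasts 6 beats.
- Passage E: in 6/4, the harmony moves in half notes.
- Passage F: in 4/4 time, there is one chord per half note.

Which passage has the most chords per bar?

Passage A

A: each chord is 1 beat in 4/4, so 4 per bar.
B: each chord is 6 beats in 5/4, so 5/6 per bar.
C: each chord is 4 beats in 3/4, so 0.75 per bar.
D: each chord is 6 beats in 3/4, so 0.5 per bar.
E: each chord is 2 beats in 6/4, so 3 per bar.
F: each chord is 2 beats in 4/4, so 2 per bar.
Fastest is A at 4 chords/bar.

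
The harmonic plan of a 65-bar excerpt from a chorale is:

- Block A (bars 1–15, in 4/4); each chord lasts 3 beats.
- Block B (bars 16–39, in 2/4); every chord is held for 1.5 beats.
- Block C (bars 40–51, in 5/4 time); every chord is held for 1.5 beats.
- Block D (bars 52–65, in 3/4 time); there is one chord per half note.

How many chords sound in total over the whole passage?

A: 15 bars × 4 beats = 60 beats; 3 beats/chord → 20 chords.
B: 24 bars × 2 beats = 48 beats; 1.5 beats/chord → 32 chords.
C: 12 bars × 5 beats = 60 beats; 1.5 beats/chord → 40 chords.
D: 14 bars × 3 beats = 42 beats; 2 beats/chord → 21 chords.
Total: 20 + 32 + 40 + 21 = 113.

113 chords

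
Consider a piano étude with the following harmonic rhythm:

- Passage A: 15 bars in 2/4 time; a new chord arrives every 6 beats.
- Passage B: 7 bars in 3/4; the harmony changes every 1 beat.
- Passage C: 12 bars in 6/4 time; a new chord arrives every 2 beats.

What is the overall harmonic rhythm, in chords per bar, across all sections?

A: 15 bars of 2 beats is 30 beats; at 6 beats each that's 5 chords.
B: 7 bars of 3 beats is 21 beats; at 1 beat each that's 21 chords.
C: 12 bars of 6 beats is 72 beats; at 2 beats each that's 36 chords.
Overall: 62 chords over 34 bars → 62/34 = 31/17 chords per bar.

31/17 chords per bar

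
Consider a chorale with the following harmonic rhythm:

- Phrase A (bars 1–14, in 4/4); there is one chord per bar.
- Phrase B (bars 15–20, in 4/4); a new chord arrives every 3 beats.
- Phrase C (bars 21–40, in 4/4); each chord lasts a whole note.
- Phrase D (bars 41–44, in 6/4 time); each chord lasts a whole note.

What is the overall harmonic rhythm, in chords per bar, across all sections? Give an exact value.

12/11 chords per bar

A: 14 bars of 4 beats is 56 beats; at 4 beats each that's 14 chords.
B: 6 bars of 4 beats is 24 beats; at 3 beats each that's 8 chords.
C: 20 bars of 4 beats is 80 beats; at 4 beats each that's 20 chords.
D: 4 bars of 6 beats is 24 beats; at 4 beats each that's 6 chords.
Overall: 48 chords over 44 bars → 48/44 = 12/11 chords per bar.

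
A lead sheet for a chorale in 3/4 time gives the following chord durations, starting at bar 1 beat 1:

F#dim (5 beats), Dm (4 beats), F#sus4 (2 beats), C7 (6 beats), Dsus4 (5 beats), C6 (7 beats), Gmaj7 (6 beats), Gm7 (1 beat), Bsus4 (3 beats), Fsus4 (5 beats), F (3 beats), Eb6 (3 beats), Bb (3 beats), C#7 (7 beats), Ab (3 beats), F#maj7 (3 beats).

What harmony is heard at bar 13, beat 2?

Beat 2 of bar 13 is beat (13−1)×3 + 2 = 38 overall.
Running totals: F#dim ends at 5, Dm ends at 9, F#sus4 ends at 11, C7 ends at 17, Dsus4 ends at 22, C6 ends at 29, Gmaj7 ends at 35, Gm7 ends at 36, Bsus4 ends at 39.
Beat 38 falls within Bsus4.

Bsus4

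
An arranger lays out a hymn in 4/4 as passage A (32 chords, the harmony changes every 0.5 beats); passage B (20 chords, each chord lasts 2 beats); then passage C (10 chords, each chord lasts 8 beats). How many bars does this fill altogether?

A: 32 × 0.5 = 16 beats = 4 bars.
B: 20 × 2 = 40 beats = 10 bars.
C: 10 × 8 = 80 beats = 20 bars.
Total: 4 + 10 + 20 = 34 bars.

34 bars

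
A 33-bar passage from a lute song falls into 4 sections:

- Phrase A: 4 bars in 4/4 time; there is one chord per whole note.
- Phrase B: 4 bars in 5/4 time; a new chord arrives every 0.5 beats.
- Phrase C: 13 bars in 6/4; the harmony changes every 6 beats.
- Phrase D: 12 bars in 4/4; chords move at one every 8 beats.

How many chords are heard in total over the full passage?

A has 16 beats and chords last 4 each, so 4 chords.
B has 20 beats and chords last 0.5 each, so 40 chords.
C has 78 beats and chords last 6 each, so 13 chords.
D has 48 beats and chords last 8 each, so 6 chords.
Total: 4 + 40 + 13 + 6 = 63.

63 chords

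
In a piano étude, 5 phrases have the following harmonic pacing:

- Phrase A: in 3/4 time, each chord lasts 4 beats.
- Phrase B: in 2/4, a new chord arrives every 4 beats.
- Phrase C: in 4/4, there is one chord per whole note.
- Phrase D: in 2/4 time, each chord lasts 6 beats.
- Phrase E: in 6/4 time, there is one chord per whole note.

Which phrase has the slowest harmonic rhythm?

A: 3 beats/bar ÷ 4 beats/chord = 0.75 chords/bar.
B: 2 beats/bar ÷ 4 beats/chord = 0.5 chords/bar.
C: 4 beats/bar ÷ 4 beats/chord = 1 chord/bar.
D: 2 beats/bar ÷ 6 beats/chord = 1/3 chords/bar.
E: 6 beats/bar ÷ 4 beats/chord = 1.5 chords/bar.
Slowest is D at 1/3 chords/bar.

Phrase D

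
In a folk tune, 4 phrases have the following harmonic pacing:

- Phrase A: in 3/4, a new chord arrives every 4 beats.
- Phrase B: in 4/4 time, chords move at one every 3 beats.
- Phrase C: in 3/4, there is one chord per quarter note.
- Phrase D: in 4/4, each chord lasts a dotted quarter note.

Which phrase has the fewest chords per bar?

A: 3/4 = 0.75 chords/bar.
B: 4/3 = 4/3 chords/bar.
C: 3/1 = 3 chords/bar.
D: 4/1.5 = 8/3 chords/bar.
Slowest is A at 0.75 chords/bar.

Phrase A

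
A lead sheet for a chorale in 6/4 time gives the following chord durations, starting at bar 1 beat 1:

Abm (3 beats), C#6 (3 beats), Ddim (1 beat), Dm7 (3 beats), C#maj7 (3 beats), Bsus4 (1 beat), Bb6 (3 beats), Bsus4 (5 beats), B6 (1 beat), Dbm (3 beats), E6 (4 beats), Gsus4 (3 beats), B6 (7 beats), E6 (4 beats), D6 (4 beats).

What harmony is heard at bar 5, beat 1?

Dbm

Beat 1 of bar 5 is beat (5−1)×6 + 1 = 25 overall.
Running totals: Abm ends at 3, C#6 ends at 6, Ddim ends at 7, Dm7 ends at 10, C#maj7 ends at 13, Bsus4 ends at 14, Bb6 ends at 17, Bsus4 ends at 22, B6 ends at 23, Dbm ends at 26.
Beat 25 falls within Dbm.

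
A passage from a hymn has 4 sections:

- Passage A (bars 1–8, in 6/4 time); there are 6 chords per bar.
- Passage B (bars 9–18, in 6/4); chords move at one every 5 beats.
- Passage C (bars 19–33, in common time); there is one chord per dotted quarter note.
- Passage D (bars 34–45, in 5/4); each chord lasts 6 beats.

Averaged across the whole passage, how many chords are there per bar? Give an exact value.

22/9 chords per bar

A: 8 bars of 6 beats is 48 beats; at 1 beat each that's 48 chords.
B: 10 bars of 6 beats is 60 beats; at 5 beats each that's 12 chords.
C: 15 bars of 4 beats is 60 beats; at 1.5 beats each that's 40 chords.
D: 12 bars of 5 beats is 60 beats; at 6 beats each that's 10 chords.
Overall: 110 chords over 45 bars → 110/45 = 22/9 chords per bar.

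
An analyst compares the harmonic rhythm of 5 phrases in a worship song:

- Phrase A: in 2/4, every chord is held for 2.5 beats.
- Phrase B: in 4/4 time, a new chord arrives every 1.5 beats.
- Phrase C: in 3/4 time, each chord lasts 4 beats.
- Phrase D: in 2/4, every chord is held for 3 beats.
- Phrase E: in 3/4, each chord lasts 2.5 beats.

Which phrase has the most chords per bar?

A: 2/2.5 = 0.8 chords/bar.
B: 4/1.5 = 8/3 chords/bar.
C: 3/4 = 0.75 chords/bar.
D: 2/3 = 2/3 chords/bar.
E: 3/2.5 = 1.2 chords/bar.
Fastest is B at 8/3 chords/bar.

Phrase B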